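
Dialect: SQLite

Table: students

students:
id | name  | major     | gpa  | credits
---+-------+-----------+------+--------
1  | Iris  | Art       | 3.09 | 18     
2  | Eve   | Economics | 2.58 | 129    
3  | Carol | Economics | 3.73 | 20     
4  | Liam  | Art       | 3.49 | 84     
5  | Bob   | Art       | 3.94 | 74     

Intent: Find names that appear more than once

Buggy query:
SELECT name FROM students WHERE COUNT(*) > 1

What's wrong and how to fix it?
Bug: WHERE can't reference COUNT(*); aggregates are computed after WHERE

Fix: Group first, then use HAVING for the count condition

Corrected query:
SELECT name FROM students GROUP BY name HAVING COUNT(*) > 1

Result:
(no rows)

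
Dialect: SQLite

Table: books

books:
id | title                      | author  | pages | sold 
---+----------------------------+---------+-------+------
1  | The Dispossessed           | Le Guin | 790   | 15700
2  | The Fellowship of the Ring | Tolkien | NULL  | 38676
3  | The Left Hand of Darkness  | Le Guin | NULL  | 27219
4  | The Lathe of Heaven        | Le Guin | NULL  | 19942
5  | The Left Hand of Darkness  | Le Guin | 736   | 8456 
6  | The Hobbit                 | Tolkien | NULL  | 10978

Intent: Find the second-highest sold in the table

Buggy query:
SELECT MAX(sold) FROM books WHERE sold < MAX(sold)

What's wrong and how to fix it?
Bug: The inner MAX is an aggregate inside WHERE, which is not allowed

Fix: Compute the overall MAX in a subquery, then take MAX of rows below it

Corrected query:
SELECT MAX(sold) FROM books WHERE sold < (SELECT MAX(sold) FROM books)

Result:
MAX(sold)
---------
27219    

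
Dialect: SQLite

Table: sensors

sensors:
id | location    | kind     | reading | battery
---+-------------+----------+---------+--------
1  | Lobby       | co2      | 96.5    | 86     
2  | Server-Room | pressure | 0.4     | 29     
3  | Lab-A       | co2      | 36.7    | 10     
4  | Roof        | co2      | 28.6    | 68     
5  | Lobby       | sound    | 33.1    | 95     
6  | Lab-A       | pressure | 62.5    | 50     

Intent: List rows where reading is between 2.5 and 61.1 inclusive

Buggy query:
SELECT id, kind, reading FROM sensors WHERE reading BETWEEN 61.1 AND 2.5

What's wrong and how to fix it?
Bug: The bounds are reversed; BETWEEN a AND b requires a <= b to match anything

Fix: Write BETWEEN 2.5 AND 61.1

Corrected query:
SELECT id, kind, reading FROM sensors WHERE reading BETWEEN 2.5 AND 61.1

Result:
id | kind  | reading
---+-------+--------
3  | co2   | 36.7   
4  | co2   | 28.6   
5  | sound | 33.1   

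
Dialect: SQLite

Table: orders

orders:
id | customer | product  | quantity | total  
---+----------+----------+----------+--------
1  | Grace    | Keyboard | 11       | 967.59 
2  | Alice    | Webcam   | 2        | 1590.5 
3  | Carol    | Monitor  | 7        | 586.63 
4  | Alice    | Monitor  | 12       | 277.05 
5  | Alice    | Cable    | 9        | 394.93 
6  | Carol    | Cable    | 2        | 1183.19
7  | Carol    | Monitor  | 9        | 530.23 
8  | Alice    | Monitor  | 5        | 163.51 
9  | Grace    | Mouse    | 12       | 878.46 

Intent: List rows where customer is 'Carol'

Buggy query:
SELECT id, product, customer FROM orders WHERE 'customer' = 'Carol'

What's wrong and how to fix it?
Bug: 'customer' in single quotes is a string literal, not the column; the comparison is literal-vs-literal and never true

Fix: Remove the quotes around the column name (or use double quotes for an identifier)

Corrected query:
SELECT id, product, customer FROM orders WHERE customer = 'Carol'

Result:
id | product | customer
---+---------+---------
3  | Monitor | Carol   
6  | Cable   | Carol   
7  | Monitor | Carol   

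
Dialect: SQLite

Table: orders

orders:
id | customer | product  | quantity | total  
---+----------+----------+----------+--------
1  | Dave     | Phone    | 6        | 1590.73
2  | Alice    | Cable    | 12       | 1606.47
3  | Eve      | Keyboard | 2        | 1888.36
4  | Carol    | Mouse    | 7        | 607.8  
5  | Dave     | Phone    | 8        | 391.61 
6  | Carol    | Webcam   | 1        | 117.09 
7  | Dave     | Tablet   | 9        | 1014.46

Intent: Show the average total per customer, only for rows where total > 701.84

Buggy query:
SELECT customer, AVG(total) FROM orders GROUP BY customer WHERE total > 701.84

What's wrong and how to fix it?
Bug: Row-level WHERE must come before GROUP BY in the clause order

Fix: Place WHERE between FROM and GROUP BY

Corrected query:
SELECT customer, AVG(total) FROM orders WHERE total > 701.84 GROUP BY customer

Result:
customer | AVG(total)
---------+-----------
Alice    | 1606.47   
Dave     | 1302.595  
Eve      | 1888.36   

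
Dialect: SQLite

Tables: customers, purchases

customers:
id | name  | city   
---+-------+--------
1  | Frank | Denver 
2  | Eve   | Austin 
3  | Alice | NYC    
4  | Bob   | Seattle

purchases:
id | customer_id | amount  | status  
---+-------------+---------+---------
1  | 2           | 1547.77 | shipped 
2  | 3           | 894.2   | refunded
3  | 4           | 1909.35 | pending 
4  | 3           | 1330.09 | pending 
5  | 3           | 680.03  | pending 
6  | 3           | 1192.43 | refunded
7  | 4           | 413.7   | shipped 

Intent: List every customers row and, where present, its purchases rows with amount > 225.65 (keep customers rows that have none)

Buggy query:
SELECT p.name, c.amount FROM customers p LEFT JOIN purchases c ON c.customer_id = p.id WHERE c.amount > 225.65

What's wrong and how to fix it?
Bug: Filtering c.amount in WHERE discards the NULL rows produced by LEFT JOIN, turning it into an inner join

Fix: Move the right-table condition into the ON clause so unmatched parents are kept

Corrected query:
SELECT p.name, c.amount FROM customers p LEFT JOIN purchases c ON c.customer_id = p.id AND c.amount > 225.65

Result:
name  | amount 
------+--------
Frank | NULL   
Eve   | 1547.77
Alice | 680.03 
Alice | 894.2  
Alice | 1192.43
Alice | 1330.09
Bob   | 413.7  
Bob   | 1909.35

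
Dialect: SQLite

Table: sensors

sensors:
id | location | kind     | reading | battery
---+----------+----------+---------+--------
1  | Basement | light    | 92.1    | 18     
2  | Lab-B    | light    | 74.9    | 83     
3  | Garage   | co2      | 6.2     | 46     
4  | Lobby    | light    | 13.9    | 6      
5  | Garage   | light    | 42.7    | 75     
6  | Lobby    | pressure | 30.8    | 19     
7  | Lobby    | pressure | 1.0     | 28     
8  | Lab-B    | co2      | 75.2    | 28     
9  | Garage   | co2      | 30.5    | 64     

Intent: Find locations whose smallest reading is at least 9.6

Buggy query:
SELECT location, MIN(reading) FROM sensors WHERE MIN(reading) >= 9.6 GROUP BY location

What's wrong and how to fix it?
Bug: Aggregates like MIN are computed per group after WHERE runs

Fix: Use HAVING for the per-group MIN condition

Corrected query:
SELECT location, MIN(reading) FROM sensors GROUP BY location HAVING MIN(reading) >= 9.6

Result:
location | MIN(reading)
---------+-------------
Basement | 92.1        
Lab-B    | 74.9        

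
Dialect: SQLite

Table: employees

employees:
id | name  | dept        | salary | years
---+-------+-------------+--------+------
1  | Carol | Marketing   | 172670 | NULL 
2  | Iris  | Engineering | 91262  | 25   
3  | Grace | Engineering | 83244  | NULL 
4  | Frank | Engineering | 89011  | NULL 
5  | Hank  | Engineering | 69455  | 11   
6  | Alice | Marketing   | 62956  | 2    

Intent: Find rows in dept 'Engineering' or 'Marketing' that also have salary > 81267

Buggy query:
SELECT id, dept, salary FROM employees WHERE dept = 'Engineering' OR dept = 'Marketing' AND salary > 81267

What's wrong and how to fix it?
Bug: Without parentheses, AND is evaluated before OR, so the salary filter only applies to the 'Marketing' branch

Fix: Add parentheses around the OR so the AND applies to both alternatives

Corrected query:
SELECT id, dept, salary FROM employees WHERE (dept = 'Engineering' OR dept = 'Marketing') AND salary > 81267

Result:
id | dept        | salary
---+-------------+-------
1  | Marketing   | 172670
2  | Engineering | 91262 
3  | Engineering | 83244 
4  | Engineering | 89011 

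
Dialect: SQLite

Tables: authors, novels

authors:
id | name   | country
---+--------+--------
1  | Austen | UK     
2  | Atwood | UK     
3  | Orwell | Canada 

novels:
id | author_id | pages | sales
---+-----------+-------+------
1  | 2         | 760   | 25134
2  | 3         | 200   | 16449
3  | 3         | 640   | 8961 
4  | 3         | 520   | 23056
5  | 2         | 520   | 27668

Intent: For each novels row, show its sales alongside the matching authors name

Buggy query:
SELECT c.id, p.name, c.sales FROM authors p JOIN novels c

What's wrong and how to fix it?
Bug: Missing join condition: each novels row is matched to all authors rows instead of just its own

Fix: Add ON c.author_id = p.id to the JOIN

Corrected query:
SELECT c.id, p.name, c.sales FROM authors p JOIN novels c ON c.author_id = p.id

Result:
id | name   | sales
---+--------+------
1  | Atwood | 25134
2  | Orwell | 16449
3  | Orwell | 8961 
4  | Orwell | 23056
5  | Atwood | 27668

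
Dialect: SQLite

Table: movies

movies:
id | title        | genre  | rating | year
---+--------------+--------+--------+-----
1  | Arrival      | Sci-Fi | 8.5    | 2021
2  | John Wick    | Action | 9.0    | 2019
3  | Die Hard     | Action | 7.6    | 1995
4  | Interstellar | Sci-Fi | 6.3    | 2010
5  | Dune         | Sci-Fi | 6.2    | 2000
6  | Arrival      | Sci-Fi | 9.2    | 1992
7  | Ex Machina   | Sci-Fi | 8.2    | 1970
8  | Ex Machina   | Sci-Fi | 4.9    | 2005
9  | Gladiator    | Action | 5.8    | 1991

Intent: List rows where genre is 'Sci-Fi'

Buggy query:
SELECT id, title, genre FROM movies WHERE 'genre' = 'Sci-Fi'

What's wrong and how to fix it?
Bug: 'genre' in single quotes is a string literal, not the column; the comparison is literal-vs-literal and never true

Fix: Reference the column as genre without single quotes

Corrected query:
SELECT id, title, genre FROM movies WHERE genre = 'Sci-Fi'

Result:
id | title        | genre 
---+--------------+-------
1  | Arrival      | Sci-Fi
4  | Interstellar | Sci-Fi
5  | Dune         | Sci-Fi
6  | Arrival      | Sci-Fi
7  | Ex Machina   | Sci-Fi
8  | Ex Machina   | Sci-Fi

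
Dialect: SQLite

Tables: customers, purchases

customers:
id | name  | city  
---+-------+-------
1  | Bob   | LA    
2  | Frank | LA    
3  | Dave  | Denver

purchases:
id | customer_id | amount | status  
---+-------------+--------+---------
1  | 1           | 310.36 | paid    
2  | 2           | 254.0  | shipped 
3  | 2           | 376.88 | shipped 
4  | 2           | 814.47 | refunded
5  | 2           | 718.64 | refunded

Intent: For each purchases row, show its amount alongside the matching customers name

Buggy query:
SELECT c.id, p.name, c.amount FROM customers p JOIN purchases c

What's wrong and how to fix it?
Bug: JOIN with no ON clause produces a cartesian product; every purchases row pairs with every customers row

Fix: Specify the join condition linking the foreign key to the parent id

Corrected query:
SELECT c.id, p.name, c.amount FROM customers p JOIN purchases c ON c.customer_id = p.id

Result:
id | name  | amount
---+-------+-------
1  | Bob   | 310.36
2  | Frank | 254   
3  | Frank | 376.88
4  | Frank | 814.47
5  | Frank | 718.64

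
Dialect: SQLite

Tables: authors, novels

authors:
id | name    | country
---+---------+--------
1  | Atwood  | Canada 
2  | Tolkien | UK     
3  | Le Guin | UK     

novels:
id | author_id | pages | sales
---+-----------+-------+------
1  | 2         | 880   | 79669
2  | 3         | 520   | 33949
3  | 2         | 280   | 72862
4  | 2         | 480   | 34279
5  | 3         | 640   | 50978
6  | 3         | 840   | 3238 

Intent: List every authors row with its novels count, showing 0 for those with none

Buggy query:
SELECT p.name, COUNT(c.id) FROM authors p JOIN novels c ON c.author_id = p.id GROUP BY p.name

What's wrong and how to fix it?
Bug: An inner join excludes parents with zero children

Fix: Use LEFT JOIN so parents without children still appear (COUNT(c.id) gives 0)

Corrected query:
SELECT p.name, COUNT(c.id) FROM authors p LEFT JOIN novels c ON c.author_id = p.id GROUP BY p.name

Result:
name    | COUNT(c.id)
--------+------------
Atwood  | 0          
Le Guin | 3          
Tolkien | 3          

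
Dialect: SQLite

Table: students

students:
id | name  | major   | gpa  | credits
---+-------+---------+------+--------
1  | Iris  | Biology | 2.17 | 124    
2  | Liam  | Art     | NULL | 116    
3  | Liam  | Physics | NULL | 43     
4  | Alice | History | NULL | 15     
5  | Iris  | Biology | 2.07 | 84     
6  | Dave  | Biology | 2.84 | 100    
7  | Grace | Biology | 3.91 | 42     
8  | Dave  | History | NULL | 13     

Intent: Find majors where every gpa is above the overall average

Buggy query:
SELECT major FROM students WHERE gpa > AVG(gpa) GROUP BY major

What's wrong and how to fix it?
Bug: WHERE evaluates per row before aggregation, so AVG() is unavailable

Fix: Use a subquery for AVG and a HAVING MIN(...) filter so the condition holds for every row in the group

Corrected query:
SELECT major FROM students GROUP BY major HAVING MIN(gpa) > (SELECT AVG(gpa) FROM students)

Result:
(no rows)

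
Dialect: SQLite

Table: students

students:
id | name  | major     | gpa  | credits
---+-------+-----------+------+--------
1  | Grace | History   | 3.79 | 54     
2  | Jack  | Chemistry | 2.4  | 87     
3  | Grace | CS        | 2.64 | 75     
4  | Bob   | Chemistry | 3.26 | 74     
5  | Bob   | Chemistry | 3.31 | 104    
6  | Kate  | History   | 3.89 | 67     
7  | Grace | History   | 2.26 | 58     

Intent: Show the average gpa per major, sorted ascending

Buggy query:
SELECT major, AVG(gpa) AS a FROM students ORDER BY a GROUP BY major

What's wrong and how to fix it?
Bug: GROUP BY must precede ORDER BY

Fix: Move ORDER BY to the end, after GROUP BY

Corrected query:
SELECT major, AVG(gpa) AS a FROM students GROUP BY major ORDER BY a

Result:
major     | a       
----------+---------
CS        | 2.64    
Chemistry | 2.99    
History   | 3.313333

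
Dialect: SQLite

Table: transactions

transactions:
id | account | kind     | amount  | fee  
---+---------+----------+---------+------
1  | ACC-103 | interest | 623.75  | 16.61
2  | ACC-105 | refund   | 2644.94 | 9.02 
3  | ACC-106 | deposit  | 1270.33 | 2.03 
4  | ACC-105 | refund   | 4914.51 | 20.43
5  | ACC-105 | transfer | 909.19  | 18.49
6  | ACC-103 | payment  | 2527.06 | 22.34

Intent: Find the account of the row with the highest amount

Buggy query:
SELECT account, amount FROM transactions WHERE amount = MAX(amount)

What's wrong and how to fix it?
Bug: WHERE is evaluated per row; an aggregate over the whole table isn't defined there

Fix: Use a subquery: WHERE amount = (SELECT MAX(amount) FROM transactions)

Corrected query:
SELECT account, amount FROM transactions WHERE amount = (SELECT MAX(amount) FROM transactions)

Result:
account | amount 
--------+--------
ACC-105 | 4914.51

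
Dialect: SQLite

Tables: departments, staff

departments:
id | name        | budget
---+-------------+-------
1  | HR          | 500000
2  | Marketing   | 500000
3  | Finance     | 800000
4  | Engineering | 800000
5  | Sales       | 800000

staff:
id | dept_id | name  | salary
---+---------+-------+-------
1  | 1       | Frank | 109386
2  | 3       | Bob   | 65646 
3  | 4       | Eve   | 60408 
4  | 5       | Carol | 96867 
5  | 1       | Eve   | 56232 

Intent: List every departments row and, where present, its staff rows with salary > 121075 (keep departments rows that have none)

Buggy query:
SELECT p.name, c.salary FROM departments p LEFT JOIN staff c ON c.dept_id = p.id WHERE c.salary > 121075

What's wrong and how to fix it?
Bug: A WHERE condition on the right-hand table after LEFT JOIN drops unmatched parents

Fix: Put 'c.salary > 121075' in the JOIN's ON clause instead of WHERE

Corrected query:
SELECT p.name, c.salary FROM departments p LEFT JOIN staff c ON c.dept_id = p.id AND c.salary > 121075

Result:
name        | salary
------------+-------
HR          | NULL  
Marketing   | NULL  
Finance     | NULL  
Engineering | NULL  
Sales       | NULL  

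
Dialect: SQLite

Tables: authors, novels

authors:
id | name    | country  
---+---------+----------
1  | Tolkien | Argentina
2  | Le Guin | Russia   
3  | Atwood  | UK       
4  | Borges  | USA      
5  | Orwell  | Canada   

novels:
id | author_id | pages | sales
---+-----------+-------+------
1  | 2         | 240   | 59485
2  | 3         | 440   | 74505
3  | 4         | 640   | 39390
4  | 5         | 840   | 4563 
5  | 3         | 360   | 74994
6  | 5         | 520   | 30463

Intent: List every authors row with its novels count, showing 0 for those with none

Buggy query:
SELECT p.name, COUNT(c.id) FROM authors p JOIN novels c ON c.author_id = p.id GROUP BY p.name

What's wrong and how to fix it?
Bug: An inner join excludes parents with zero children

Fix: Use LEFT JOIN so parents without children still appear (COUNT(c.id) gives 0)

Corrected query:
SELECT p.name, COUNT(c.id) FROM authors p LEFT JOIN novels c ON c.author_id = p.id GROUP BY p.name

Result:
name    | COUNT(c.id)
--------+------------
Atwood  | 2          
Borges  | 1          
Le Guin | 1          
Orwell  | 2          
Tolkien | 0          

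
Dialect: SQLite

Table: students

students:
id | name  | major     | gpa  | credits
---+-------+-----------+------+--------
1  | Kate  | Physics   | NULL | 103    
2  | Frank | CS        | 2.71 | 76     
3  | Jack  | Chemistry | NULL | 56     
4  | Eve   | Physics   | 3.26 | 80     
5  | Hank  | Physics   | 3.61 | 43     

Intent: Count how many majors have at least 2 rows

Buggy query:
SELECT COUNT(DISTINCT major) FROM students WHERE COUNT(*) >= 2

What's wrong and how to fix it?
Bug: COUNT(*) cannot appear in WHERE; the per-group count doesn't exist yet

Fix: Use a subquery that GROUPs and filters with HAVING, then count its rows

Corrected query:
SELECT COUNT(*) FROM (SELECT major FROM students GROUP BY major HAVING COUNT(*) >= 2)

Result:
COUNT(*)
--------
1       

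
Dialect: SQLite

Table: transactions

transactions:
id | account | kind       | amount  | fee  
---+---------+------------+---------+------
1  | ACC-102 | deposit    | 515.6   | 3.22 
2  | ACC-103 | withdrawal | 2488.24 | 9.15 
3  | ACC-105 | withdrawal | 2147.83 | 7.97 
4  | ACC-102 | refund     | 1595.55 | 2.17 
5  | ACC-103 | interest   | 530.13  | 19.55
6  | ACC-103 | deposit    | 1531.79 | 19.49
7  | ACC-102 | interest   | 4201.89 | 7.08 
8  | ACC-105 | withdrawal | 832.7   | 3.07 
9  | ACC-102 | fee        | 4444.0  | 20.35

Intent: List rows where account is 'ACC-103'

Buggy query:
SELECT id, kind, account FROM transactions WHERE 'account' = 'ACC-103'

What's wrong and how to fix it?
Bug: Single quotes denote string literals in SQL; the column name is being compared as a constant string

Fix: Reference the column as account without single quotes

Corrected query:
SELECT id, kind, account FROM transactions WHERE account = 'ACC-103'

Result:
id | kind       | account
---+------------+--------
2  | withdrawal | ACC-103
5  | interest   | ACC-103
6  | deposit    | ACC-103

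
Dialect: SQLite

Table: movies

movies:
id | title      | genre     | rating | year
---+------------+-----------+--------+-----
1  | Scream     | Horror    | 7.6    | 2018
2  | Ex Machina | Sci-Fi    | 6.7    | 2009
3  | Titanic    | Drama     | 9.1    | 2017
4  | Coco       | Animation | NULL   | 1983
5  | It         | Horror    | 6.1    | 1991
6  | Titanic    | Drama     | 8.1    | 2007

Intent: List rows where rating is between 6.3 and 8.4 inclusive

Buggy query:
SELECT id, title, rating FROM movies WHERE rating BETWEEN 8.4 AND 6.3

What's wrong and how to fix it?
Bug: The bounds are reversed; BETWEEN a AND b requires a <= b to match anything

Fix: Write BETWEEN 6.3 AND 8.4

Corrected query:
SELECT id, title, rating FROM movies WHERE rating BETWEEN 6.3 AND 8.4

Result:
id | title      | rating
---+------------+-------
1  | Scream     | 7.6   
2  | Ex Machina | 6.7   
6  | Titanic    | 8.1   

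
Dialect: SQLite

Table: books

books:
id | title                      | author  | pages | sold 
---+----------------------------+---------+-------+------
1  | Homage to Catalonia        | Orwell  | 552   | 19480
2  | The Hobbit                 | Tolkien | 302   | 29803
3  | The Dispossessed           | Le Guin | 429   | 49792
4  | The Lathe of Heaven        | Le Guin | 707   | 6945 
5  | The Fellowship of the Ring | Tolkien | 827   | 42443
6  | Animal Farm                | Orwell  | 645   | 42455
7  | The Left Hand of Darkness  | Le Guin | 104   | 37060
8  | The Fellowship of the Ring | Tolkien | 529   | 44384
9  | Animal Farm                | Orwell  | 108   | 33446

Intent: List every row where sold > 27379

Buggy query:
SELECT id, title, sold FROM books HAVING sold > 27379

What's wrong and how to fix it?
Bug: HAVING filters the output of aggregation, but this query has no GROUP BY and no aggregate functions, so SQLite rejects it (HAVING clause on a non-aggregate query); the condition here is per row

Fix: Replace HAVING with WHERE since the condition applies to individual rows

Corrected query:
SELECT id, title, sold FROM books WHERE sold > 27379

Result:
id | title                      | sold 
---+----------------------------+------
2  | The Hobbit                 | 29803
3  | The Dispossessed           | 49792
5  | The Fellowship of the Ring | 42443
6  | Animal Farm                | 42455
7  | The Left Hand of Darkness  | 37060
8  | The Fellowship of the Ring | 44384
9  | Animal Farm                | 33446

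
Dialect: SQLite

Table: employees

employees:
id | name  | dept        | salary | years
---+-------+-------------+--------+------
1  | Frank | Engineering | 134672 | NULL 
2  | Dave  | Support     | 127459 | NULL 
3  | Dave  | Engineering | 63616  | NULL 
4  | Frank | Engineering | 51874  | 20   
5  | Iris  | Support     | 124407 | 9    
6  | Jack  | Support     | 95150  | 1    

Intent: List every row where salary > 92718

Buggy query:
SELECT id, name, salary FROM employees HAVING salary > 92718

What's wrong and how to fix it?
Bug: HAVING filters the output of aggregation, but this query has no GROUP BY and no aggregate functions, so SQLite rejects it (HAVING clause on a non-aggregate query); the condition here is per row

Fix: Replace HAVING with WHERE since the condition applies to individual rows

Corrected query:
SELECT id, name, salary FROM employees WHERE salary > 92718

Result:
id | name  | salary
---+-------+-------
1  | Frank | 134672
2  | Dave  | 127459
5  | Iris  | 124407
6  | Jack  | 95150 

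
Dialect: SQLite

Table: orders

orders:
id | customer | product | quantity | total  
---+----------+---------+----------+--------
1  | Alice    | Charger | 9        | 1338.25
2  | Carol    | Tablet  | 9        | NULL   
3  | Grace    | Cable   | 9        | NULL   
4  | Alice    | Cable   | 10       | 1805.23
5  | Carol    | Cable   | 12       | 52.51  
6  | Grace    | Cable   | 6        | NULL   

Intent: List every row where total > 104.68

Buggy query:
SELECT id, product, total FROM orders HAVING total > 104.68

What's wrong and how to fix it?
Bug: HAVING filters the output of aggregation, but this query has no GROUP BY and no aggregate functions, so SQLite rejects it (HAVING clause on a non-aggregate query); the condition here is per row

Fix: Use WHERE for row-level filtering

Corrected query:
SELECT id, product, total FROM orders WHERE total > 104.68

Result:
id | product | total  
---+---------+--------
1  | Charger | 1338.25
4  | Cable   | 1805.23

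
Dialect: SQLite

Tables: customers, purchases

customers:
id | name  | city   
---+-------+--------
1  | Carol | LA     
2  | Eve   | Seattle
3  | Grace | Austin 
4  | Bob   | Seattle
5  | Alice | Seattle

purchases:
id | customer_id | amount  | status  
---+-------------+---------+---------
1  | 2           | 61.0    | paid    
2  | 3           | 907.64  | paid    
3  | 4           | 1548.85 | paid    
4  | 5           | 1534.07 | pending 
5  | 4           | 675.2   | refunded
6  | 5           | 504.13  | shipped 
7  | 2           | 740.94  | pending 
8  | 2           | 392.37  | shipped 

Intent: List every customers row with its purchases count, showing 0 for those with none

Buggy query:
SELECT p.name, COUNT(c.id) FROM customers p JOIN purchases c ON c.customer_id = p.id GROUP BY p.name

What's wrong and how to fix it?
Bug: INNER JOIN drops customers rows that have no matching purchases rows

Fix: Use LEFT JOIN so parents without children still appear (COUNT(c.id) gives 0)

Corrected query:
SELECT p.name, COUNT(c.id) FROM customers p LEFT JOIN purchases c ON c.customer_id = p.id GROUP BY p.name

Result:
name  | COUNT(c.id)
------+------------
Alice | 2          
Bob   | 2          
Carol | 0          
Eve   | 3          
Grace | 1          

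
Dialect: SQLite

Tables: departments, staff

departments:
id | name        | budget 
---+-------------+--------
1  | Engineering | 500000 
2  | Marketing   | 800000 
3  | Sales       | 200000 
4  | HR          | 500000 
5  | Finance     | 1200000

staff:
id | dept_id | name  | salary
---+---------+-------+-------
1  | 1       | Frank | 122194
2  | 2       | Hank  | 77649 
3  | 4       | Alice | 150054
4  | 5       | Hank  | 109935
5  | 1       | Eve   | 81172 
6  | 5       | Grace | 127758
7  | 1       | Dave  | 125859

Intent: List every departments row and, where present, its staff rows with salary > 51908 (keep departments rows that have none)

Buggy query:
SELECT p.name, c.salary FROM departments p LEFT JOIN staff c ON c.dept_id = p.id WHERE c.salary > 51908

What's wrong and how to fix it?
Bug: Filtering c.salary in WHERE discards the NULL rows produced by LEFT JOIN, turning it into an inner join

Fix: Put 'c.salary > 51908' in the JOIN's ON clause instead of WHERE

Corrected query:
SELECT p.name, c.salary FROM departments p LEFT JOIN staff c ON c.dept_id = p.id AND c.salary > 51908

Result:
name        | salary
------------+-------
Engineering | 81172 
Engineering | 122194
Engineering | 125859
Marketing   | 77649 
Sales       | NULL  
HR          | 150054
Finance     | 109935
Finance     | 127758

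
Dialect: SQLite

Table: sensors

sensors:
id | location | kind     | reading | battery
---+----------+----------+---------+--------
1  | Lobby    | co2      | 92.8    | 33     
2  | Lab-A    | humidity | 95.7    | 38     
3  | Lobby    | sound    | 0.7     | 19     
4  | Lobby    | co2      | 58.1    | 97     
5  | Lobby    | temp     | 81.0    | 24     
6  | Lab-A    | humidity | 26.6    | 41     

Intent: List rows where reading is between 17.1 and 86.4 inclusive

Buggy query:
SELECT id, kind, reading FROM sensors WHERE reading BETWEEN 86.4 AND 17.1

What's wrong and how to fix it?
Bug: BETWEEN expects the lower bound first; with 86.4 AND 17.1 the range is empty

Fix: Swap the bounds so the smaller value comes first

Corrected query:
SELECT id, kind, reading FROM sensors WHERE reading BETWEEN 17.1 AND 86.4

Result:
id | kind     | reading
---+----------+--------
4  | co2      | 58.1   
5  | temp     | 81     
6  | humidity | 26.6   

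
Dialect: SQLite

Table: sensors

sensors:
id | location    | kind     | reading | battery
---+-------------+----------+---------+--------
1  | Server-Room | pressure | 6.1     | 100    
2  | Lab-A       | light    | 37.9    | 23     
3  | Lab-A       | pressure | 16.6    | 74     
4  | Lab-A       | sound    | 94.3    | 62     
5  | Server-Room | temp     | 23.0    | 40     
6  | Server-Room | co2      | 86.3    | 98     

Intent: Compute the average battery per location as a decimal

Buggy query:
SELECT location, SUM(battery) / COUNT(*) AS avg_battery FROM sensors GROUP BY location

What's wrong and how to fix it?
Bug: Both operands are integers, so '/' performs integer division and truncates

Fix: Multiply by 1.0 (or CAST to REAL) to force floating-point division

Corrected query:
SELECT location, SUM(battery) * 1.0 / COUNT(*) AS avg_battery FROM sensors GROUP BY location

Result:
location    | avg_battery
------------+------------
Lab-A       | 53         
Server-Room | 79.333333  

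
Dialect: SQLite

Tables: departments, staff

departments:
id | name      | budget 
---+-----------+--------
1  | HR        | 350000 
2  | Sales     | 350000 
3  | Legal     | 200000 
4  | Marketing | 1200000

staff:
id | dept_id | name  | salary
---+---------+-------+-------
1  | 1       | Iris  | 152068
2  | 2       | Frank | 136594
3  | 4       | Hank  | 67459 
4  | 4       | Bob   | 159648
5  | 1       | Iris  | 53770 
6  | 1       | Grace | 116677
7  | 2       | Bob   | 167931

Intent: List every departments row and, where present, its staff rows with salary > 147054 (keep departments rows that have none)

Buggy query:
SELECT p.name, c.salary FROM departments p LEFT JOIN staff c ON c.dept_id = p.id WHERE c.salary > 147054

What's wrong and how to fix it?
Bug: A WHERE condition on the right-hand table after LEFT JOIN drops unmatched parents

Fix: Put 'c.salary > 147054' in the JOIN's ON clause instead of WHERE

Corrected query:
SELECT p.name, c.salary FROM departments p LEFT JOIN staff c ON c.dept_id = p.id AND c.salary > 147054

Result:
name      | salary
----------+-------
HR        | 152068
Sales     | 167931
Legal     | NULL  
Marketing | 159648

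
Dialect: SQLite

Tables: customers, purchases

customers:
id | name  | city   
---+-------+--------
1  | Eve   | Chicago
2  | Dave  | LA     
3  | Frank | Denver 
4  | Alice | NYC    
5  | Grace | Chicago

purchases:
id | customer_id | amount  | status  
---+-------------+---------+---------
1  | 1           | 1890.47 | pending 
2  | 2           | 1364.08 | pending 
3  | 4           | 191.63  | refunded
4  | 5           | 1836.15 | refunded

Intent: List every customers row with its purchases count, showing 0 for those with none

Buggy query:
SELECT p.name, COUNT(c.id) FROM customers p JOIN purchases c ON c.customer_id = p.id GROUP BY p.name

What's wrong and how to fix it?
Bug: INNER JOIN drops customers rows that have no matching purchases rows

Fix: Use LEFT JOIN so parents without children still appear (COUNT(c.id) gives 0)

Corrected query:
SELECT p.name, COUNT(c.id) FROM customers p LEFT JOIN purchases c ON c.customer_id = p.id GROUP BY p.name

Result:
name  | COUNT(c.id)
------+------------
Alice | 1          
Dave  | 1          
Eve   | 1          
Frank | 0          
Grace | 1          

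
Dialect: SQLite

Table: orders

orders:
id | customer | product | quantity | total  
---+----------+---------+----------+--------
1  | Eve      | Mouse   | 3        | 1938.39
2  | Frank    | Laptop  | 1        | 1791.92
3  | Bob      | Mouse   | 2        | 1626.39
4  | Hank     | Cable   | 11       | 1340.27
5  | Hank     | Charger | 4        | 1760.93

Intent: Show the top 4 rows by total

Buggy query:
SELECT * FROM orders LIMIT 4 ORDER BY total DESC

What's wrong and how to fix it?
Bug: ORDER BY cannot follow LIMIT; LIMIT is the final clause

Fix: Sort with ORDER BY, then apply LIMIT

Corrected query:
SELECT * FROM orders ORDER BY total DESC LIMIT 4

Result:
id | customer | product | quantity | total  
---+----------+---------+----------+--------
1  | Eve      | Mouse   | 3        | 1938.39
2  | Frank    | Laptop  | 1        | 1791.92
5  | Hank     | Charger | 4        | 1760.93
3  | Bob      | Mouse   | 2        | 1626.39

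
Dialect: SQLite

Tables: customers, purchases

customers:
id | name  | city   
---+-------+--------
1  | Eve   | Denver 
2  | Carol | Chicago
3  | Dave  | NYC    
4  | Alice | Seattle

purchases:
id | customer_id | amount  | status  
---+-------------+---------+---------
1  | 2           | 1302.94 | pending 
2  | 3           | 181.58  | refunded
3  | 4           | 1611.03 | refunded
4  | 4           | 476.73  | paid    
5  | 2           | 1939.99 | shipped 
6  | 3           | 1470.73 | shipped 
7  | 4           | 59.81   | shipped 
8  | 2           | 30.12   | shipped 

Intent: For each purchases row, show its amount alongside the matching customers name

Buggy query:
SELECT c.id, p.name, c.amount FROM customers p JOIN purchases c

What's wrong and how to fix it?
Bug: JOIN with no ON clause produces a cartesian product; every purchases row pairs with every customers row

Fix: Specify the join condition linking the foreign key to the parent id

Corrected query:
SELECT c.id, p.name, c.amount FROM customers p JOIN purchases c ON c.customer_id = p.id

Result:
id | name  | amount 
---+-------+--------
1  | Carol | 1302.94
2  | Dave  | 181.58 
3  | Alice | 1611.03
4  | Alice | 476.73 
5  | Carol | 1939.99
6  | Dave  | 1470.73
7  | Alice | 59.81  
8  | Carol | 30.12  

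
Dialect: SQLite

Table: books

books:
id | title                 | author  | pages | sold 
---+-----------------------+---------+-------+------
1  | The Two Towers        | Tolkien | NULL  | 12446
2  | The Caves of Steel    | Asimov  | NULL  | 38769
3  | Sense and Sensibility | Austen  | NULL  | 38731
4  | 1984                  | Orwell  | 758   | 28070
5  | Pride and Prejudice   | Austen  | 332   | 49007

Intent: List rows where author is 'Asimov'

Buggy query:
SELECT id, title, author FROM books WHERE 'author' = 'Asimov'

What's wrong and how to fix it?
Bug: 'author' in single quotes is a string literal, not the column; the comparison is literal-vs-literal and never true

Fix: Remove the quotes around the column name (or use double quotes for an identifier)

Corrected query:
SELECT id, title, author FROM books WHERE author = 'Asimov'

Result:
id | title              | author
---+--------------------+-------
2  | The Caves of Steel | Asimov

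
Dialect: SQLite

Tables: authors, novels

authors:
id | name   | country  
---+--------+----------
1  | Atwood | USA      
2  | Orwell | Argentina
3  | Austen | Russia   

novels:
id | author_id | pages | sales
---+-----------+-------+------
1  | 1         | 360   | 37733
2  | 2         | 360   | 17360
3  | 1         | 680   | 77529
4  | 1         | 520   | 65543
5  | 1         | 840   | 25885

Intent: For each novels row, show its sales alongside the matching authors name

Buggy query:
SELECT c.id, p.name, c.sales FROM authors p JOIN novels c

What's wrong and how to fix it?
Bug: Missing join condition: each novels row is matched to all authors rows instead of just its own

Fix: Specify the join condition linking the foreign key to the parent id

Corrected query:
SELECT c.id, p.name, c.sales FROM authors p JOIN novels c ON c.author_id = p.id

Result:
id | name   | sales
---+--------+------
1  | Atwood | 37733
2  | Orwell | 17360
3  | Atwood | 77529
4  | Atwood | 65543
5  | Atwood | 25885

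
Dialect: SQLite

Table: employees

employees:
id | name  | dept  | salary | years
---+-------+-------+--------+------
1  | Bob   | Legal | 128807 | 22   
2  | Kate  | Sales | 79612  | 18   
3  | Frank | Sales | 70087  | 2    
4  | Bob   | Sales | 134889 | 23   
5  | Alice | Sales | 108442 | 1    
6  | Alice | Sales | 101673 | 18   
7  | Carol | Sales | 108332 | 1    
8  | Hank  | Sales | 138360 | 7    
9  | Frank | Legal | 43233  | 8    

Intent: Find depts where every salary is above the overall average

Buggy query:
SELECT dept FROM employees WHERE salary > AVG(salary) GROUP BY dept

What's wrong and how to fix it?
Bug: WHERE evaluates per row before aggregation, so AVG() is unavailable

Fix: Use a subquery for AVG and a HAVING MIN(...) filter so the condition holds for every row in the group

Corrected query:
SELECT dept FROM employees GROUP BY dept HAVING MIN(salary) > (SELECT AVG(salary) FROM employees)

Result:
(no rows)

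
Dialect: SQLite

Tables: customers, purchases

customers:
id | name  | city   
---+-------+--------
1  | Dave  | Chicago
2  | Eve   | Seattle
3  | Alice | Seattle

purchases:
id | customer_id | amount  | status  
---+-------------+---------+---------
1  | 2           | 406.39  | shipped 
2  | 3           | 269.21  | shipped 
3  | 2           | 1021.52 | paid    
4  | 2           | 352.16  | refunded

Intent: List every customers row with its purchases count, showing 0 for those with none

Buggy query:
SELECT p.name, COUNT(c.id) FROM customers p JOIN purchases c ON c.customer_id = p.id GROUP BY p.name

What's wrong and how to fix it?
Bug: INNER JOIN drops customers rows that have no matching purchases rows

Fix: Switch to LEFT JOIN to retain unmatched parent rows

Corrected query:
SELECT p.name, COUNT(c.id) FROM customers p LEFT JOIN purchases c ON c.customer_id = p.id GROUP BY p.name

Result:
name  | COUNT(c.id)
------+------------
Alice | 1          
Dave  | 0          
Eve   | 3          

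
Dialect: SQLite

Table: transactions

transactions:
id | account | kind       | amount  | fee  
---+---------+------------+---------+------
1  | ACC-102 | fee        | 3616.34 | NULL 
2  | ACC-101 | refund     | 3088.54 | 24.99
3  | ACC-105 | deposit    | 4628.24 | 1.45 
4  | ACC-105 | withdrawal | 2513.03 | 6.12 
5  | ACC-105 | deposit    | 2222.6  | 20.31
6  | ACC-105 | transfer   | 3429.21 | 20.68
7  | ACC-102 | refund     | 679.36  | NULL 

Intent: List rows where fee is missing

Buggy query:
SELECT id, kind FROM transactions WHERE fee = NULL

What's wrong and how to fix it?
Bug: Comparing to NULL with '=' never matches; NULL = NULL is unknown, not true

Fix: Use IS NULL to test for NULL

Corrected query:
SELECT id, kind FROM transactions WHERE fee IS NULL

Result:
id | kind  
---+-------
1  | fee   
7  | refund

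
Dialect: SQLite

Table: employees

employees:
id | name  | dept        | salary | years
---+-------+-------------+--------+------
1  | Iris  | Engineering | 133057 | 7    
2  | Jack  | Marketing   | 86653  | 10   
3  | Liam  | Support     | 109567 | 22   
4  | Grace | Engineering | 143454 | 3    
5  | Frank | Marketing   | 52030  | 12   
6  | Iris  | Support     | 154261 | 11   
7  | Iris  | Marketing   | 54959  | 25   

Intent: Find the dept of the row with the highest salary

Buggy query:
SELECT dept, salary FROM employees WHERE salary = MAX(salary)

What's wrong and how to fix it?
Bug: MAX(salary) is an aggregate and cannot be used directly in WHERE

Fix: Use a subquery: WHERE salary = (SELECT MAX(salary) FROM employees)

Corrected query:
SELECT dept, salary FROM employees WHERE salary = (SELECT MAX(salary) FROM employees)

Result:
dept    | salary
--------+-------
Support | 154261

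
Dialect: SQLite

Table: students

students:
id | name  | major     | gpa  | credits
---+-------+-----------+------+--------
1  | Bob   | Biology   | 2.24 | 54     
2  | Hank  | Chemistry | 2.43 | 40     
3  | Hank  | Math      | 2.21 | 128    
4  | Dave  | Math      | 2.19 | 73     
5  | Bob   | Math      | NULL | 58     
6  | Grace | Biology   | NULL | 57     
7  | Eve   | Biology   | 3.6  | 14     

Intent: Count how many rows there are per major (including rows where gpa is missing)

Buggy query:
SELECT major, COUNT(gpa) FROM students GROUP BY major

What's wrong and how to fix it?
Bug: COUNT(gpa) skips NULLs, so groups with missing gpa are undercounted

Fix: Use COUNT(*) to count all rows regardless of NULL

Corrected query:
SELECT major, COUNT(*) FROM students GROUP BY major

Result:
major     | COUNT(*)
----------+---------
Biology   | 3       
Chemistry | 1       
Math      | 3       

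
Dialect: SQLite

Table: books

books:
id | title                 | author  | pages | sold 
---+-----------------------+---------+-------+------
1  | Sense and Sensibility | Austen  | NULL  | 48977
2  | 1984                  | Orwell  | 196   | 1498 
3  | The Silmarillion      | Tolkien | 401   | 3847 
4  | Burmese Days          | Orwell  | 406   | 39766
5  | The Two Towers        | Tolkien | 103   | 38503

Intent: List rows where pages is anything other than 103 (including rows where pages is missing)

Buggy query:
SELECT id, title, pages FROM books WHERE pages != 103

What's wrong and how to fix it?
Bug: 'pages != 103' is unknown when pages is NULL, so NULL rows are silently excluded

Fix: Add an explicit OR pages IS NULL to include the missing-value rows

Corrected query:
SELECT id, title, pages FROM books WHERE pages != 103 OR pages IS NULL

Result:
id | title                 | pages
---+-----------------------+------
1  | Sense and Sensibility | NULL 
2  | 1984                  | 196  
3  | The Silmarillion      | 401  
4  | Burmese Days          | 406  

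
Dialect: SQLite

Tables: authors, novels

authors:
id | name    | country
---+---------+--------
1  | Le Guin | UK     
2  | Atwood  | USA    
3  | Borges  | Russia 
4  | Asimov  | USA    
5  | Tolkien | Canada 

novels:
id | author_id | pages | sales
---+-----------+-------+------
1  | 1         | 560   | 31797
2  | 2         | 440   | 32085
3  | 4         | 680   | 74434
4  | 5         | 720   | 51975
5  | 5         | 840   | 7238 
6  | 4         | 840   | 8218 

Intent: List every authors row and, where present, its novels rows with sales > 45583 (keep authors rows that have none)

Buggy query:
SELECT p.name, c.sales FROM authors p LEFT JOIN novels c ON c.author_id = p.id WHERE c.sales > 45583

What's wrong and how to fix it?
Bug: Filtering c.sales in WHERE discards the NULL rows produced by LEFT JOIN, turning it into an inner join

Fix: Put 'c.sales > 45583' in the JOIN's ON clause instead of WHERE

Corrected query:
SELECT p.name, c.sales FROM authors p LEFT JOIN novels c ON c.author_id = p.id AND c.sales > 45583

Result:
name    | sales
--------+------
Le Guin | NULL 
Atwood  | NULL 
Borges  | NULL 
Asimov  | 74434
Tolkien | 51975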